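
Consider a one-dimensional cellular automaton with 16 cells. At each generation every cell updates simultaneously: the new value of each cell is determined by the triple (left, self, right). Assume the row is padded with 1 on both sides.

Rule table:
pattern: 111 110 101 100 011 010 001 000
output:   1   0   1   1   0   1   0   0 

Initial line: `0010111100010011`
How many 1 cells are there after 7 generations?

generation 1: 1011011010011001
generation 2: 0100100111000100
generation 3: 1110110010100110
generation 4: 1101001011110001
generation 5: 1011101101101000
generation 6: 0101010010011100
generation 7: 1111111011001010
count of 1: 11

11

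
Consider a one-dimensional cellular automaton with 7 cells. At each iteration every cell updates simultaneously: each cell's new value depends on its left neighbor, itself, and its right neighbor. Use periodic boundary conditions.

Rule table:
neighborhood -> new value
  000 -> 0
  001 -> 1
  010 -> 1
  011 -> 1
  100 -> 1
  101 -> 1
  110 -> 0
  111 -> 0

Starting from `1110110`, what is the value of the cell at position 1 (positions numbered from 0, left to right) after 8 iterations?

1001101
0111011
1100110
1011101
0110011
1101110
1011001
0110111
position 1 holds 1

1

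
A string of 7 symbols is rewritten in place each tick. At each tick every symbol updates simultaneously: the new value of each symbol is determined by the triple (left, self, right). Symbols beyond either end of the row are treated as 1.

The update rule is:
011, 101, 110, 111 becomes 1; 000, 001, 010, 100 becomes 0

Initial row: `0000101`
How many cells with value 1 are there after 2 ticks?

0000011
0000011
count of 1: 2

2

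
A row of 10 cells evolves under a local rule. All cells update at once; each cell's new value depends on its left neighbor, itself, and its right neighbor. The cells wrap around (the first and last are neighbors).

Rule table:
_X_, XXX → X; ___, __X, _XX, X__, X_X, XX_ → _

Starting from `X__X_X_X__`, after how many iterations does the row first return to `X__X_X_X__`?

1

X__X_X_X__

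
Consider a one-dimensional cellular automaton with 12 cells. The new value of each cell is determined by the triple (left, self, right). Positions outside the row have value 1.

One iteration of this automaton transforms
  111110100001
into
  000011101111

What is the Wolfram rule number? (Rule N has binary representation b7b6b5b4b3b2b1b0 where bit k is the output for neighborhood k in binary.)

111

position 0: 111 → 0  (bit 7 = 0)
position 4: 110 → 1  (bit 6 = 1)
position 5: 101 → 1  (bit 5 = 1)
position 7: 100 → 0  (bit 4 = 0)
position 11: 011 → 1  (bit 3 = 1)
position 6: 010 → 1  (bit 2 = 1)
position 10: 001 → 1  (bit 1 = 1)
position 8: 000 → 1  (bit 0 = 1)
bits b7..b0 = 01101111 = 111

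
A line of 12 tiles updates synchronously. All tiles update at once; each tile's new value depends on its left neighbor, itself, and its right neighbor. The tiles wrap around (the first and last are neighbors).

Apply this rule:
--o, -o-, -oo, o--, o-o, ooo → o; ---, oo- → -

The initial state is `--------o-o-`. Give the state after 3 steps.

step 1: -------ooooo
step 2: o-----ooooo-
step 3: oo---ooooo-o

oo---ooooo-o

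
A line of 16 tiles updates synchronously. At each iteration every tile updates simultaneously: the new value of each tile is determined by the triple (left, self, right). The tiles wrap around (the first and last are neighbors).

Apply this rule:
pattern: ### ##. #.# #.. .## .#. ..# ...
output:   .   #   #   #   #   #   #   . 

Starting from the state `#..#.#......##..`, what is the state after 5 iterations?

iteration 1: #######....#####
iteration 2: ......##..##....
iteration 3: .....########...
iteration 4: ....##......##..
iteration 5: ...####....####.

...####....####.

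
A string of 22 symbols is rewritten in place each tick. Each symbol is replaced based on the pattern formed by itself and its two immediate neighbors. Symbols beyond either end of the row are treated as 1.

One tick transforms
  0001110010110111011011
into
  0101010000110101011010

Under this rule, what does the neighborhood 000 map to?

1

At position 1 the neighborhood is 000; the next row has 1 there.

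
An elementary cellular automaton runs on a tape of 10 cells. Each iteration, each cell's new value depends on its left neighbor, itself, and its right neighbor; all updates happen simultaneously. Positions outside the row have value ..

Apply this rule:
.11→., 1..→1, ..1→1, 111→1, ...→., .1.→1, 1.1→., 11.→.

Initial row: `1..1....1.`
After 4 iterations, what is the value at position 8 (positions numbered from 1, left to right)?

1

11111..111
.111.11.1.
1.1.....11
1.11...1..
position 8 holds 1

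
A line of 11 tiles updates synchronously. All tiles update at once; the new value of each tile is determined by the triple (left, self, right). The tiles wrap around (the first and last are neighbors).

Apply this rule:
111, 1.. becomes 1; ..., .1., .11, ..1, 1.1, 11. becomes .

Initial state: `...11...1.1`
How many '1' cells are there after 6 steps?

2

step 1: 1....1.....
step 2: .1....1....
step 3: ..1....1...
step 4: ...1....1..
step 5: ....1....1.
step 6: .....1....1
count of 1: 2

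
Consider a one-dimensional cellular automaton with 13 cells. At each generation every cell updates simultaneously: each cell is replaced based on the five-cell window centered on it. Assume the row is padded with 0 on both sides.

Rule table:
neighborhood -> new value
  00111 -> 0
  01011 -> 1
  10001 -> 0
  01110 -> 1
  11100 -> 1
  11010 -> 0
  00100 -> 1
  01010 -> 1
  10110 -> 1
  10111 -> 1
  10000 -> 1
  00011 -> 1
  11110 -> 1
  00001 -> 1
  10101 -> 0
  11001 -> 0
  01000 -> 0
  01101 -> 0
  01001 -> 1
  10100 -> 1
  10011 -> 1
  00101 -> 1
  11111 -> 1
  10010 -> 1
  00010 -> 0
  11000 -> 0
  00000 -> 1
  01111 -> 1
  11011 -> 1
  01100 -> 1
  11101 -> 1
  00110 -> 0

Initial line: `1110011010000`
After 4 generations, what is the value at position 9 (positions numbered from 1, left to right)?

1

0110100010111
1000100011111
1000100101111
1000111111111
position 9 holds 1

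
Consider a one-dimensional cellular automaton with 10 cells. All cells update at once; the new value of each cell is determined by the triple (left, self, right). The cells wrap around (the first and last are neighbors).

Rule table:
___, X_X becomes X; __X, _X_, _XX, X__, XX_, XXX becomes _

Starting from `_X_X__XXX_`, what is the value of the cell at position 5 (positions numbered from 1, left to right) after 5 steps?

_

__X_______
X___XXXXXX
__X_______  (repeats step 1; period 2)
step 5: __X_______
position 5 holds _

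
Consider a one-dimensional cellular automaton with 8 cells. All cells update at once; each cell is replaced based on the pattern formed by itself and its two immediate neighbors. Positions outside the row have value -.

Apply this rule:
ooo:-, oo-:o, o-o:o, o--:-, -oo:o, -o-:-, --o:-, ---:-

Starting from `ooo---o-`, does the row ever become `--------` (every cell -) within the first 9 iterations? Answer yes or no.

iteration 1: o-o-----
iteration 2: -o------
iteration 3: --------
all cells are - at iteration 3

yes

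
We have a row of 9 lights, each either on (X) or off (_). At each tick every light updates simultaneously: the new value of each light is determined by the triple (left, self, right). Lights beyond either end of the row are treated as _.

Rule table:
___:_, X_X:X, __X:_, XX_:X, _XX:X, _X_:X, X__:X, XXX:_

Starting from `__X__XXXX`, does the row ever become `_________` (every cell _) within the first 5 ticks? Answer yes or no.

__XX_X__X
__XXXXX_X
__X___XXX
__XX__X_X
__XXX_XXX
tick 5 is __XXX_XXX, still not uniform _

no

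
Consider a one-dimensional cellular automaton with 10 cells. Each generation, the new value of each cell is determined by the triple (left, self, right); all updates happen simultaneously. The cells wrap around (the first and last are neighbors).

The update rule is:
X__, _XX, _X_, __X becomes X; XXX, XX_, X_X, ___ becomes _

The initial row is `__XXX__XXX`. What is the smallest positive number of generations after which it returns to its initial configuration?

5

generation 1: XXX__XXX__
generation 2: X__XXX__XX
generation 3: _XXX__XXX_
generation 4: XX__XXX__X
generation 5: __XXX__XXX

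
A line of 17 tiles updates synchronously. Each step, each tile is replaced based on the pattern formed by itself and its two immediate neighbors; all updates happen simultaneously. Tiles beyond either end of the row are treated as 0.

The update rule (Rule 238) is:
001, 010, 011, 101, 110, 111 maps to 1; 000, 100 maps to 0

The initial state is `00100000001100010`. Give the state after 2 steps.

01100000011100110
11100000111101110

11100000111101110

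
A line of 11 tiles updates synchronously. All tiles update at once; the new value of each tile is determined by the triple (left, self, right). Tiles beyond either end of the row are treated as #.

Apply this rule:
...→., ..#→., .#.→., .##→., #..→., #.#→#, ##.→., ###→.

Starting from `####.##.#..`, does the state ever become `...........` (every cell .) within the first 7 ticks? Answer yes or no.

....#..#...
...........
all cells are . at tick 2

yes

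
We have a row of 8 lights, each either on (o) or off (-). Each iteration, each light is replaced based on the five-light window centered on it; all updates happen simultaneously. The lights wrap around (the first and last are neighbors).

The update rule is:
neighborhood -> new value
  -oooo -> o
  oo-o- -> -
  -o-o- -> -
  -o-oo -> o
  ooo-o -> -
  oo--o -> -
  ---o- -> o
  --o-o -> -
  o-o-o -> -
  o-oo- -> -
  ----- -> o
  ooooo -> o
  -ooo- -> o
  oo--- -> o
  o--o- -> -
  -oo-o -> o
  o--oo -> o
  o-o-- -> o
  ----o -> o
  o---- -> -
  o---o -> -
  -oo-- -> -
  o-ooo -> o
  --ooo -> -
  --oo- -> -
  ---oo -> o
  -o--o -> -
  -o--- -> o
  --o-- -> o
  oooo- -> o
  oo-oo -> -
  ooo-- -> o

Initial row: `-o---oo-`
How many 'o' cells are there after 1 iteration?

iteration 1: -oo-o---
count of o: 3

3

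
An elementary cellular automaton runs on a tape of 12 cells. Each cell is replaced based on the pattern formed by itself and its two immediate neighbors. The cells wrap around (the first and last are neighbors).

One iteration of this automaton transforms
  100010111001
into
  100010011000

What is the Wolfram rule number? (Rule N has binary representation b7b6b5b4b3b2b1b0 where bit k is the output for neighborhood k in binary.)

196

position 7: 111 → 1  (bit 7 = 1)
position 0: 110 → 1  (bit 6 = 1)
position 5: 101 → 0  (bit 5 = 0)
position 1: 100 → 0  (bit 4 = 0)
position 6: 011 → 0  (bit 3 = 0)
position 4: 010 → 1  (bit 2 = 1)
position 3: 001 → 0  (bit 1 = 0)
position 2: 000 → 0  (bit 0 = 0)
bits b7..b0 = 11000100 = 196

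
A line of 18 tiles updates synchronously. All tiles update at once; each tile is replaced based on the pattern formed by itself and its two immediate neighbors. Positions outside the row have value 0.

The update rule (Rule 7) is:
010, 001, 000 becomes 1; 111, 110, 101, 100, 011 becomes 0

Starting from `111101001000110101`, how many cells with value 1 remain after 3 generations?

generation 1: 000001011011000101
generation 2: 111111000000011101
generation 3: 000000011111100001
count of 1: 7

7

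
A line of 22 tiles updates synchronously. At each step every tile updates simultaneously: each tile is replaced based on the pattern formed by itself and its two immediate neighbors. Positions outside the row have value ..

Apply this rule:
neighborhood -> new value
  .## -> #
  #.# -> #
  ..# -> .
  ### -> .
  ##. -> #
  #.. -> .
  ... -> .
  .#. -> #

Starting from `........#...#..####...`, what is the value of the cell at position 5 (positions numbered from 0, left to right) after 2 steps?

step 1: ........#...#..#..#...
step 2: ........#...#..#..#...
position 5 holds .

.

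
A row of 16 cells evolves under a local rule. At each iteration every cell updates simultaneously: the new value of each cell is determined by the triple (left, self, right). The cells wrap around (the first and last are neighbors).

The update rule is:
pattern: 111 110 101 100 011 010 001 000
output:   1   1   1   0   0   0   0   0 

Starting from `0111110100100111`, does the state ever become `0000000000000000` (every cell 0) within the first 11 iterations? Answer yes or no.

yes

iteration 1: 1011111000000011
iteration 2: 1101111000000001
iteration 3: 1110111000000000
iteration 4: 0111011000000000
iteration 5: 0011101000000000
iteration 6: 0001110000000000
iteration 7: 0000110000000000
iteration 8: 0000010000000000
iteration 9: 0000000000000000
all cells are 0 at iteration 9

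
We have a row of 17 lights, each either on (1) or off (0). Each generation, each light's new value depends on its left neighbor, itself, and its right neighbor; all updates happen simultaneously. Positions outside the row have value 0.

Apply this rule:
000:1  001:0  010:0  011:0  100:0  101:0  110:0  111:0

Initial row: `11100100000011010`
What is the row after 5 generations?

00000001111000000

00000001111000000
11111100000011111
00000001111000000  (repeats generation 1; period 2)
generation 5: 00000001111000000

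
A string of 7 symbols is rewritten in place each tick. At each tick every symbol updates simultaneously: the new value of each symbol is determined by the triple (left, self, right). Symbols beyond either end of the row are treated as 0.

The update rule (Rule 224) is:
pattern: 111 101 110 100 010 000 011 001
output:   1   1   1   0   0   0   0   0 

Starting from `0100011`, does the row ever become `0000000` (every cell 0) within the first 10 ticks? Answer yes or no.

tick 1: 0000001
tick 2: 0000000
all cells are 0 at tick 2

yes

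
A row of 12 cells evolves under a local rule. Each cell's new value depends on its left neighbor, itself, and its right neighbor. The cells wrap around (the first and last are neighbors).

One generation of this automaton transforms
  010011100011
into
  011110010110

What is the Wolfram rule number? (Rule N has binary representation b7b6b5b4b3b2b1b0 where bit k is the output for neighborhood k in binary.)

30

position 5: 111 → 0  (bit 7 = 0)
position 6: 110 → 0  (bit 6 = 0)
position 0: 101 → 0  (bit 5 = 0)
position 2: 100 → 1  (bit 4 = 1)
position 4: 011 → 1  (bit 3 = 1)
position 1: 010 → 1  (bit 2 = 1)
position 3: 001 → 1  (bit 1 = 1)
position 8: 000 → 0  (bit 0 = 0)
bits b7..b0 = 00011110 = 30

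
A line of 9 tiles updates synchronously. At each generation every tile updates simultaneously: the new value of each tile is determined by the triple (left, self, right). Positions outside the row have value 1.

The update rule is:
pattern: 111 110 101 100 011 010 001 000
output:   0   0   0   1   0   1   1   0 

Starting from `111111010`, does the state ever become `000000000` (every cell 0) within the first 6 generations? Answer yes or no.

000000010
100000110
010001000
011011101
000000000
all cells are 0 at generation 5

yes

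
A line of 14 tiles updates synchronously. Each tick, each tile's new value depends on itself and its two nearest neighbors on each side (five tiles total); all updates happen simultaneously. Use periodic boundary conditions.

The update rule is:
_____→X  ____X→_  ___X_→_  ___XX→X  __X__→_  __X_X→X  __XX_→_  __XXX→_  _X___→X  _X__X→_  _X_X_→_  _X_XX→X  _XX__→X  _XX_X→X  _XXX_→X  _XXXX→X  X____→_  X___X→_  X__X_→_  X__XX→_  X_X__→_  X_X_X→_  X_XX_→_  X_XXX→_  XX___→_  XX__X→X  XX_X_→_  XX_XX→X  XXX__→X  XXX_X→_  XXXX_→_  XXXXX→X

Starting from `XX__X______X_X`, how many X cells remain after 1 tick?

tick 1: XXX__X_XX__XX_
count of X: 8

8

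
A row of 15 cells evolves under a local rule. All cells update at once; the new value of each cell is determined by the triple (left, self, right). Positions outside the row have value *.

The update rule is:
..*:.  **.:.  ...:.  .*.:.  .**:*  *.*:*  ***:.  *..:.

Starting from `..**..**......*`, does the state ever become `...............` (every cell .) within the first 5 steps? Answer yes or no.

..*...*.......*
..............*
..............*  (fixed point — unchanged through step 5)
step 5 is ..............*, still not uniform .

no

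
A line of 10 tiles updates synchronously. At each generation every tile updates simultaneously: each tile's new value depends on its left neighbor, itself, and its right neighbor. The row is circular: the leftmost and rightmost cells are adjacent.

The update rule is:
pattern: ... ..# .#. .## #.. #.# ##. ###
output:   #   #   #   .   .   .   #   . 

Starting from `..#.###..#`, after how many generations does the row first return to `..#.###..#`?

2

generation 1: .##...#.##
generation 2: ..#.###..#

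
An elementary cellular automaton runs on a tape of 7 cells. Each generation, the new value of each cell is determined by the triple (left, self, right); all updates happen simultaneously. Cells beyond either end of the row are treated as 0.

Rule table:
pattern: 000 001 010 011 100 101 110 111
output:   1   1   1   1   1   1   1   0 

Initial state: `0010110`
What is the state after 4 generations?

1111111
1000001
1111111  (repeats generation 1; period 2)
generation 4: 1000001

1000001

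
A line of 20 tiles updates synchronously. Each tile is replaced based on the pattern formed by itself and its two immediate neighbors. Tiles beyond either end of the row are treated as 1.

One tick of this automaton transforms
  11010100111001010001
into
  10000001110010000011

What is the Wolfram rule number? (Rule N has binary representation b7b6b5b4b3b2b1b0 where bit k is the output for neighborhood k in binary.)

position 0: 111 → 1  (bit 7 = 1)
position 1: 110 → 0  (bit 6 = 0)
position 2: 101 → 0  (bit 5 = 0)
position 6: 100 → 0  (bit 4 = 0)
position 8: 011 → 1  (bit 3 = 1)
position 3: 010 → 0  (bit 2 = 0)
position 7: 001 → 1  (bit 1 = 1)
position 17: 000 → 0  (bit 0 = 0)
bits b7..b0 = 10001010 = 138

138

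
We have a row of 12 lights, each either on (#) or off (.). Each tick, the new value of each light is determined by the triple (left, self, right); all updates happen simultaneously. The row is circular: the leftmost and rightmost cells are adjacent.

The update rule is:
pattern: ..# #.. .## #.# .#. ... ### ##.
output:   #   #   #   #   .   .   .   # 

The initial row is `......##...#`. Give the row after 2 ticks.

#....####.#.
.#..##..##.#

.#..##..##.#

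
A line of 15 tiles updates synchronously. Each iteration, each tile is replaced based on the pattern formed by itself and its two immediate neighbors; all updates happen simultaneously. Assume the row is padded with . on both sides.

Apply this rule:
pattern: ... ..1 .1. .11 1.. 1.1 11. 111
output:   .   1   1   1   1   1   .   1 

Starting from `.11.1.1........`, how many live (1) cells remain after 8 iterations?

11

11.11111.......
1.11111.1......
111111.111.....
11111.111.1....
1111.111.111...
111.111.111.1..
11.111.111.111.
1.111.111.111.1
count of 1: 11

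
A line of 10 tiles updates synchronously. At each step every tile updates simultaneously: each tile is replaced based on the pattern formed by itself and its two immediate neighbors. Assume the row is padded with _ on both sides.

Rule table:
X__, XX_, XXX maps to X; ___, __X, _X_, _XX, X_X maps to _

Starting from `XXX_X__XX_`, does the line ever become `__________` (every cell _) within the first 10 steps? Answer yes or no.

_XX__X__XX
__XX__X__X
___XX__X__
____XX__X_
_____XX__X
______XX__
_______XX_
________XX
_________X
__________
all cells are _ at step 10

yes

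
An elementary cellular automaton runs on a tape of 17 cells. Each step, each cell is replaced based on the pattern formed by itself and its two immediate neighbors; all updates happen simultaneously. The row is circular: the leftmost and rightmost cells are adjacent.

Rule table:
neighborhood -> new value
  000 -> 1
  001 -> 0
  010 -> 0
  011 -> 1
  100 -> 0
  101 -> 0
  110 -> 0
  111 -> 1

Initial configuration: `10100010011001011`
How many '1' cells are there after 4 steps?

00001000010000011
01100011000111010
01001010010110000
00000000000100111
count of 1: 4

4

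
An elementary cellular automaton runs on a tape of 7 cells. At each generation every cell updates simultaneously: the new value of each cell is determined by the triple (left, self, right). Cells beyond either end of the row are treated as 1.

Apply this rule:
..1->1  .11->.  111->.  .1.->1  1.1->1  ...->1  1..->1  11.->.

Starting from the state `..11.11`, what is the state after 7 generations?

11.....

11..1..
..11111
11.....
..11111  (repeats generation 2; period 2)
generation 7: 11.....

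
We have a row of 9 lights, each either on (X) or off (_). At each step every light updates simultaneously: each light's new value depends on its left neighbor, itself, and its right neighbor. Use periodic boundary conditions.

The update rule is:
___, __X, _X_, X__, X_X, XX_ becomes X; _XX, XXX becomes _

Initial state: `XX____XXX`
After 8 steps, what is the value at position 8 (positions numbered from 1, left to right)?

_XXXXX___
X____XXXX
XXXXX____
____XXXXX
XXXX____X
___XXXXX_
XXX____XX
__XXXXX__
position 8 holds _

_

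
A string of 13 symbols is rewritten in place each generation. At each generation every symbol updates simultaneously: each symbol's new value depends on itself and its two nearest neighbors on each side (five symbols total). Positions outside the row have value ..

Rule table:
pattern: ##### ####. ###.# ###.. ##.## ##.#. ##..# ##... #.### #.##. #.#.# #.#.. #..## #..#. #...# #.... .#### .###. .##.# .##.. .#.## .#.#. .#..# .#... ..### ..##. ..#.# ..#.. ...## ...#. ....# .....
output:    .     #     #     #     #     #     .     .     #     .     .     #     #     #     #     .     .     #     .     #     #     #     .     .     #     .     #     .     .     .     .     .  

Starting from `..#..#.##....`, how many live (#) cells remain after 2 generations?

generation 1: ....###.#....
generation 2: ....#####....
count of #: 5

5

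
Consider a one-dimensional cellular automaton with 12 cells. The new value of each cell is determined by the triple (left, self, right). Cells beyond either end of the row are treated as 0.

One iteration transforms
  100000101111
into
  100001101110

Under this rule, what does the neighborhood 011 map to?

1

At position 8 the neighborhood is 011; the next row has 1 there.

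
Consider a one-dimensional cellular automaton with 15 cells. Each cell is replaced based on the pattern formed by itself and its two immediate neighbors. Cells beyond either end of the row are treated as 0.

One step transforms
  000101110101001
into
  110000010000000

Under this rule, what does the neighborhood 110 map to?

1

At position 7 the neighborhood is 110; the next row has 1 there.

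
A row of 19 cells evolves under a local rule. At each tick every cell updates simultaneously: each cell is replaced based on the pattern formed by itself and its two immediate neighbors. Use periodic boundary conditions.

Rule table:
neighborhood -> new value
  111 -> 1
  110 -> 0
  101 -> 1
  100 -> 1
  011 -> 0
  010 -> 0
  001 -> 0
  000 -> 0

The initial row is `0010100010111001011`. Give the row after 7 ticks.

tick 1: 1001010001010100100
tick 2: 0100101000101010010
tick 3: 0010010100010101001
tick 4: 1001001010001010100
tick 5: 0100100101000101010
tick 6: 0010010010100010101
tick 7: 1001001001010001010

1001001001010001010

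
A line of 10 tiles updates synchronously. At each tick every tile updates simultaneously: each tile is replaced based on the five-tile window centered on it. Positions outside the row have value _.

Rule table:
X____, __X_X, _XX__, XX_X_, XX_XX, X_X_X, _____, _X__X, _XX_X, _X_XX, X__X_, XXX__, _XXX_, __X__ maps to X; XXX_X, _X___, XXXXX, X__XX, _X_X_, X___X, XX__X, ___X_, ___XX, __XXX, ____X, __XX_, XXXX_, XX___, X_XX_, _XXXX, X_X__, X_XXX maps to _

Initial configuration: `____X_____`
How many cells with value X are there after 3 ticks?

5

tick 1: XX__X_XXXX
tick 2: _X_XXX___X
tick 3: _XX_XX___X
count of X: 5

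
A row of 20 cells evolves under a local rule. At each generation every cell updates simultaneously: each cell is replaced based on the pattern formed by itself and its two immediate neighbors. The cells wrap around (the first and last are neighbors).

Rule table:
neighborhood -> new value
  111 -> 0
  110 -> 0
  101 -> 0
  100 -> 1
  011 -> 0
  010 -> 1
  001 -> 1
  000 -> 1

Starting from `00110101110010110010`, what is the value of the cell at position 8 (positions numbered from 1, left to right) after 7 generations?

11000100001110001111
00111111110001110000
11000000001110001111
00111111110001110000  (repeats generation 2; period 2)
generation 7: 11000000001110001111
position 8 holds 0

0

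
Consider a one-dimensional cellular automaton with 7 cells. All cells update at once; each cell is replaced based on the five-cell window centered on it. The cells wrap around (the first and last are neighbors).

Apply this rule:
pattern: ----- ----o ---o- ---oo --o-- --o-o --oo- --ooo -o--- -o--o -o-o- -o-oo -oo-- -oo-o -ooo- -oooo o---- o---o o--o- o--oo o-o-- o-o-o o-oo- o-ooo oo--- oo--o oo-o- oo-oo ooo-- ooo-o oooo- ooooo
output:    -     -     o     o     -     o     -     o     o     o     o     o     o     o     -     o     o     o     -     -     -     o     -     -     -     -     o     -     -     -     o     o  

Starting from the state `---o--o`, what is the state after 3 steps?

ooo-o--
o--o-o-
-o-oooo

-o-oooo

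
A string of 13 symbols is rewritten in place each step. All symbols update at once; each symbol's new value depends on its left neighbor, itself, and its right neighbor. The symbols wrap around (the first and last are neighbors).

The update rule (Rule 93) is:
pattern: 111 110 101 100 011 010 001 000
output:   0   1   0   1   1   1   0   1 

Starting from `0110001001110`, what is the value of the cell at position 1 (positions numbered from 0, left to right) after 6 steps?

1

0111101101011
0100101101011
0110101101011
0110101101011  (fixed point — unchanged through step 6)
position 1 holds 1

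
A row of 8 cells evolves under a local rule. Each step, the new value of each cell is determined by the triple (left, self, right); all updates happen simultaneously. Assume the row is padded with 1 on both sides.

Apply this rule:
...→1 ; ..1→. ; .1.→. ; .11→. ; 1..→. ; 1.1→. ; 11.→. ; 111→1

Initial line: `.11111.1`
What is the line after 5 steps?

..111...
...1..1.
.1......
...1111.
.1..11..

.1..11..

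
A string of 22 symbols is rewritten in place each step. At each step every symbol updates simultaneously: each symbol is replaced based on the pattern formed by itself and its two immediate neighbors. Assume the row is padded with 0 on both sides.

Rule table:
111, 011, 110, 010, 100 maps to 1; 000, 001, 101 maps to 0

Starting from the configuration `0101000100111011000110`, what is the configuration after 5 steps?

0101110110111011110111

0101100110111011100111
0101110110111011110111
0101110110111011110111  (fixed point — unchanged through step 5)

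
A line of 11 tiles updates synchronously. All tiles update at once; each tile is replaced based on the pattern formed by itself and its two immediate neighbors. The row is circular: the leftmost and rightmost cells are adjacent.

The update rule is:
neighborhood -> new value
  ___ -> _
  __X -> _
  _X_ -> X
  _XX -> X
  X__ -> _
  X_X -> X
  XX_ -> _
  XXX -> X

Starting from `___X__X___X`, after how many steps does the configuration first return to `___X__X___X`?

1

step 1: ___X__X___X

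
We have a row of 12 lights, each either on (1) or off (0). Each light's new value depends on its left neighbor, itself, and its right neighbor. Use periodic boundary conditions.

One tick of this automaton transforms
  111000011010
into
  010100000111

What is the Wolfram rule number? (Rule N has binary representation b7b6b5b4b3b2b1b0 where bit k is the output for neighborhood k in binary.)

position 1: 111 → 1  (bit 7 = 1)
position 2: 110 → 0  (bit 6 = 0)
position 9: 101 → 1  (bit 5 = 1)
position 3: 100 → 1  (bit 4 = 1)
position 0: 011 → 0  (bit 3 = 0)
position 10: 010 → 1  (bit 2 = 1)
position 6: 001 → 0  (bit 1 = 0)
position 4: 000 → 0  (bit 0 = 0)
bits b7..b0 = 10110100 = 180

180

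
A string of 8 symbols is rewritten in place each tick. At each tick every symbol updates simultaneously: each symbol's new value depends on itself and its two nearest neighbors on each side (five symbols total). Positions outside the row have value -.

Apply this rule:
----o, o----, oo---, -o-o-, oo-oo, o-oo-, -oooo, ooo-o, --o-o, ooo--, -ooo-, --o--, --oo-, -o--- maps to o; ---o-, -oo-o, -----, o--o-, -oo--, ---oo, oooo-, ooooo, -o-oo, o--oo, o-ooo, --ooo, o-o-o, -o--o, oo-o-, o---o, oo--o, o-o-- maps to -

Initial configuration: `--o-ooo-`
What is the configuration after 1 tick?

o-o--ooo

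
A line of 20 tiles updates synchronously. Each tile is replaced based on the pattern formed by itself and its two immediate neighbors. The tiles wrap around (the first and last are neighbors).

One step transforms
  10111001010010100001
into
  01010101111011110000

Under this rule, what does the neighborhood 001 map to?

0

At position 6 the neighborhood is 001; the next row has 0 there.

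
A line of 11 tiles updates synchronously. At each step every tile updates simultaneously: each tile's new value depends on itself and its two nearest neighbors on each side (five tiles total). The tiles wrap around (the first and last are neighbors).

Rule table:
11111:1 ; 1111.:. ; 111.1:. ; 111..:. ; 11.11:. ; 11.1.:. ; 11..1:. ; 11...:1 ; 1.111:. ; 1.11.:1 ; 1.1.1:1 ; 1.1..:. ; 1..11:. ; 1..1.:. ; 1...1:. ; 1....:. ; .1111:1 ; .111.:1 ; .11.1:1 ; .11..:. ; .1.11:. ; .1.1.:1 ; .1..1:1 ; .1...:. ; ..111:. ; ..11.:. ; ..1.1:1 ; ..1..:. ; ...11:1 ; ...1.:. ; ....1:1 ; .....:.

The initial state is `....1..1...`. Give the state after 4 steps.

..1..1.....
1..1.......
.1.......1.
.......1..1

.......1..1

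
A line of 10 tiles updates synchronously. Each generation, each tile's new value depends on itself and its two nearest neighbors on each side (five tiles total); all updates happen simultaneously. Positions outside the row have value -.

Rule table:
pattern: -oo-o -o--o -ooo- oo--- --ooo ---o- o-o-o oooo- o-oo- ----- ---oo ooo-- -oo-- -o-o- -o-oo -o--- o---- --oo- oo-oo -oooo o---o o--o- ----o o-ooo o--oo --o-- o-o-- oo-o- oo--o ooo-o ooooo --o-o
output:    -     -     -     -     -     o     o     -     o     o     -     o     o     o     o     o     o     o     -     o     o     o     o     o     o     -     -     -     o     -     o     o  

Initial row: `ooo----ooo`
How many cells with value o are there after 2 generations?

--o-oo---o
oooooo-oo-
count of o: 8

8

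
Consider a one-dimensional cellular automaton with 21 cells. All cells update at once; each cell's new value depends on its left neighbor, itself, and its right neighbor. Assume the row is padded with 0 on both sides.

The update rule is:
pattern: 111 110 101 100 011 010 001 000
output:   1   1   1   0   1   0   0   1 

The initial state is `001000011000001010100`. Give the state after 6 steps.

111111111111110101111

100011011011100101001
001011111111100010000
100111111111101000111
000111111111110010111
110111111111110001111
111111111111110101111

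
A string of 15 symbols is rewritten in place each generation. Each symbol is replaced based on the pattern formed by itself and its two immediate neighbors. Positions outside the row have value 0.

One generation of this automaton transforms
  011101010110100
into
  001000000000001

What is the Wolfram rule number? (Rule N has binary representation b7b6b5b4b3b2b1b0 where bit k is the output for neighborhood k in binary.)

position 2: 111 → 1  (bit 7 = 1)
position 3: 110 → 0  (bit 6 = 0)
position 4: 101 → 0  (bit 5 = 0)
position 13: 100 → 0  (bit 4 = 0)
position 1: 011 → 0  (bit 3 = 0)
position 5: 010 → 0  (bit 2 = 0)
position 0: 001 → 0  (bit 1 = 0)
position 14: 000 → 1  (bit 0 = 1)
bits b7..b0 = 10000001 = 129

129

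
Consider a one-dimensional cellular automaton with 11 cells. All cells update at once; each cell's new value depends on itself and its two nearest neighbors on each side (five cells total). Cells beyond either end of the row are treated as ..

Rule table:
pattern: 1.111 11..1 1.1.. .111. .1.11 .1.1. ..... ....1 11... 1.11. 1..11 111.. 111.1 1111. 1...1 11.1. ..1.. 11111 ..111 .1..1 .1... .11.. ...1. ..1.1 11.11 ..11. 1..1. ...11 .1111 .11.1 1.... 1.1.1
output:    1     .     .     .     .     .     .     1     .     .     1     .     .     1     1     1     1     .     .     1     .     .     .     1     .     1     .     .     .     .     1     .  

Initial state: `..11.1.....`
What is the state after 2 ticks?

1....1.1.1.

1.1.1..1...
1....1.1.1.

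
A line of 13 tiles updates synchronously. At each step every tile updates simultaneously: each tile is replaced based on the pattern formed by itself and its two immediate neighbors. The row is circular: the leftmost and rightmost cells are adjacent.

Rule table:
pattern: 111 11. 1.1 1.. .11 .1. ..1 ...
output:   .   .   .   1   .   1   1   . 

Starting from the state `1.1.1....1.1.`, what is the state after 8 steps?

.11..1..1..11

step 1: 1.1.11..11.1.
step 2: 1.1...11...1.
step 3: 1.11.1..1.11.
step 4: 1....1111....
step 5: 11..1....1..1
step 6: ..1111..1111.
step 7: .1....11....1
step 8: .11..1..1..11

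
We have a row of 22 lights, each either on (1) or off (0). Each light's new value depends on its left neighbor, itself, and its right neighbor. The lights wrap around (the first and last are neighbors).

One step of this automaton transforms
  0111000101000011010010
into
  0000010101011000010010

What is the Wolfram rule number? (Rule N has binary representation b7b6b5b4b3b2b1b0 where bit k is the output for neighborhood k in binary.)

position 2: 111 → 0  (bit 7 = 0)
position 3: 110 → 0  (bit 6 = 0)
position 8: 101 → 0  (bit 5 = 0)
position 4: 100 → 0  (bit 4 = 0)
position 1: 011 → 0  (bit 3 = 0)
position 7: 010 → 1  (bit 2 = 1)
position 0: 001 → 0  (bit 1 = 0)
position 5: 000 → 1  (bit 0 = 1)
bits b7..b0 = 00000101 = 5

5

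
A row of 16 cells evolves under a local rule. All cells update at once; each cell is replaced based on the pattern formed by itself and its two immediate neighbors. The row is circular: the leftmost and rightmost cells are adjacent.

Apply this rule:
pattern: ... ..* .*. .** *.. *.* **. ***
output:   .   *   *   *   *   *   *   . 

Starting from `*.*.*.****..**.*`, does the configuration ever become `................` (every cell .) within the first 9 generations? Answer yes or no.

*******..*******
......****......
.....**..**.....
....********....
...**......**...
..****....****..
.**..**..**..**.
****************
................
all cells are . at generation 9

yes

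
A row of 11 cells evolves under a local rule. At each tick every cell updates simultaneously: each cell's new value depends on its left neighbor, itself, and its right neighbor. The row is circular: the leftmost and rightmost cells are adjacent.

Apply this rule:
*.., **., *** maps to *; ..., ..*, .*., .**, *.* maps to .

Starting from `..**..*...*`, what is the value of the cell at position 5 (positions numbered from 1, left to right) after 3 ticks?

.

tick 1: *..**..*...
tick 2: .*..**..*..
tick 3: ..*..**..*.
position 5 holds .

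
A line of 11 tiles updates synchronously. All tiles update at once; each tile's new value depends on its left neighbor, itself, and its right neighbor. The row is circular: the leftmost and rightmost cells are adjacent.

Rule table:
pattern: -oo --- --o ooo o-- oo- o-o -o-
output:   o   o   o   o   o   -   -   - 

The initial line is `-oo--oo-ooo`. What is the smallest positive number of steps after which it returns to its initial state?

22

step 1: -o-ooo--oo-
step 2: o--oo-ooo-o
step 3: -ooo--oo--o
step 4: -oo-ooo-oo-
step 5: oo--oo--o-o
step 6: o-ooo-oo--o
step 7: --oo--o-ooo
step 8: ooo-oo--oo-
step 9: oo--o-ooo--
step 10: o-oo--oo-oo
step 11: --o-ooo--oo
step 12: oo--oo-ooo-
step 13: o-ooo--oo--
step 14: --oo-ooo-oo
step 15: ooo--oo--o-
step 16: oo-ooo-oo--
step 17: o--oo--o-oo
step 18: -ooo-oo--oo
step 19: -oo--o-ooo-
step 20: oo-oo--oo-o
step 21: o--o-ooo--o
step 22: -oo--oo-ooo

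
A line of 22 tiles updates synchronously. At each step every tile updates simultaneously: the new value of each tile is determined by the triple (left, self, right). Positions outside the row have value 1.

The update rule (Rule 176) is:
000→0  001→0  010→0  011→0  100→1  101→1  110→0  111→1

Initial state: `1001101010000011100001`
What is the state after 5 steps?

0101010001010100000101

0100010101000001010000
1010001010100000101000
0101000101010000010100
1010100010101000001010
0101010001010100000101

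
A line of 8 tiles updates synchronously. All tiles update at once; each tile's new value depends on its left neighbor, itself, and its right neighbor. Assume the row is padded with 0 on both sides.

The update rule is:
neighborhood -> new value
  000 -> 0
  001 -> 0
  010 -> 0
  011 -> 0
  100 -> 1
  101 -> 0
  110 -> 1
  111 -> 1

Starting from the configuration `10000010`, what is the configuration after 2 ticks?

tick 1: 01000001
tick 2: 00100000

00100000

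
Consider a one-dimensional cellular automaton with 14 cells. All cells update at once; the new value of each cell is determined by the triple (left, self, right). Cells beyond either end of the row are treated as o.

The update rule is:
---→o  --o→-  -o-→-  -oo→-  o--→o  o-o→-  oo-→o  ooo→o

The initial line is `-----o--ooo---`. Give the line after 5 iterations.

oooooooo--o---

oooo--o--oooo-
ooooo--o--ooo-
oooooo--o--oo-
ooooooo--o--o-
oooooooo--o---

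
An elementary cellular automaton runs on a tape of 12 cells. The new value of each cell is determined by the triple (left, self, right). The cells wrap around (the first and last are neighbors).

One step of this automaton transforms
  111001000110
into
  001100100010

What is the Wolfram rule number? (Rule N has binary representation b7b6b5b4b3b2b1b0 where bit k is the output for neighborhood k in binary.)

position 1: 111 → 0  (bit 7 = 0)
position 2: 110 → 1  (bit 6 = 1)
position 11: 101 → 0  (bit 5 = 0)
position 3: 100 → 1  (bit 4 = 1)
position 0: 011 → 0  (bit 3 = 0)
position 5: 010 → 0  (bit 2 = 0)
position 4: 001 → 0  (bit 1 = 0)
position 7: 000 → 0  (bit 0 = 0)
bits b7..b0 = 01010000 = 80

80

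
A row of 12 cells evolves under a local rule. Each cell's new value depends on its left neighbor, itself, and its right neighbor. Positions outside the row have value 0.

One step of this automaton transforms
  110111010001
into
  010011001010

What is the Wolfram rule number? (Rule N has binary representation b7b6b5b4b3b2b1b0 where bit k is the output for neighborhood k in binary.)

position 4: 111 → 1  (bit 7 = 1)
position 1: 110 → 1  (bit 6 = 1)
position 2: 101 → 0  (bit 5 = 0)
position 8: 100 → 1  (bit 4 = 1)
position 0: 011 → 0  (bit 3 = 0)
position 7: 010 → 0  (bit 2 = 0)
position 10: 001 → 1  (bit 1 = 1)
position 9: 000 → 0  (bit 0 = 0)
bits b7..b0 = 11010010 = 210

210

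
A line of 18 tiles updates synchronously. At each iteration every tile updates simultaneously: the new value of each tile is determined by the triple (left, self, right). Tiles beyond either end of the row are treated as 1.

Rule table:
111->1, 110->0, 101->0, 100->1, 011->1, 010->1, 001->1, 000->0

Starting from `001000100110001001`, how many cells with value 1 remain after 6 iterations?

111101111101011111
111001111001011111
110111110111011111
100111100110011111
011111011101111111
011110011001111111
count of 1: 13

13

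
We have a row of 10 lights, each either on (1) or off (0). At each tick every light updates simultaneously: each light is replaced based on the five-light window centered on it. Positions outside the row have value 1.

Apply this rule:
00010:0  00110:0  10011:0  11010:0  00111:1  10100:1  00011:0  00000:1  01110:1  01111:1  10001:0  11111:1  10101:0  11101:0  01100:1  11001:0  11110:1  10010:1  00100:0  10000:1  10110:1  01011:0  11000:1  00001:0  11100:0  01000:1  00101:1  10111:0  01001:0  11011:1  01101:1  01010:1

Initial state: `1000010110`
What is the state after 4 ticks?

0110010111
1110110011
1101110011
1010100011

1010100011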